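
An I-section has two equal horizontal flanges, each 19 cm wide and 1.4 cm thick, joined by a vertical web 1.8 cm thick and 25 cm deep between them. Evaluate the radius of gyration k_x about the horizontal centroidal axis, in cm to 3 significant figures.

Break the section into simple shapes (no overlaps), measuring from the bottom-left corner of the bounding box.
Bottom flange: 19 × 1.4, A = 26.6 cm², y = 0.7 cm, Ī = 4.3447 cm⁴.
Web: 1.8 × 25, A = 45 cm², y = 13.9 cm, Ī = 2343.8 cm⁴.
Top flange: 19 × 1.4, A = 26.6 cm², y = 27.1 cm, Ī = 4.3447 cm⁴.
By symmetry the centroid is at mid-height, ȳ = 13.9 cm.
Transfer each piece to the horizontal centroidal axis using Ī + A·d² with d = y − 13.9:
  bottom flange: d = -13.2 cm → contributes +4639.1 cm⁴
  web: d = 0 cm → contributes +2343.8 cm⁴
  top flange: d = 13.2 cm → contributes +4639.1 cm⁴
Total I = 11 622 cm⁴.
Radius of gyration: k = √(I/A) = √(11 622 / 98.2) = 10.879 cm.

k_x ≈ 10.9 cm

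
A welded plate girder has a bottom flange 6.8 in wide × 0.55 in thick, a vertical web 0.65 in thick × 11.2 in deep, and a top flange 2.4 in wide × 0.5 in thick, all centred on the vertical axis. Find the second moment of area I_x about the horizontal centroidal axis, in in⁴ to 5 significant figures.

Split into non-overlapping primitives; take the origin at the lower-left of the bounding box.
Bottom plate: 6.8 × 0.55, A = 3.74 in², y = 0.275 in, Ī = 0.09427917 in⁴.
Web plate: 0.65 × 11.2, A = 7.28 in², y = 6.15 in, Ī = 76.10027 in⁴.
Top plate: 2.4 × 0.5, A = 1.2 in², y = 12 in, Ī = 0.025 in⁴.
Centroid: ȳ = ΣA·y / ΣA = 4.926391 in.
Transfer each piece to the horizontal centroidal axis using Ī + A·d² with d = y − 4.926391:
  bottom plate: d = -4.651391 in → contributes +81.01082 in⁴
  web plate: d = 1.223609 in → contributes +87.00002 in⁴
  top plate: d = 7.073609 in → contributes +60.06813 in⁴
Total I = 228.079 in⁴.

I_x ≈ 228.08 in⁴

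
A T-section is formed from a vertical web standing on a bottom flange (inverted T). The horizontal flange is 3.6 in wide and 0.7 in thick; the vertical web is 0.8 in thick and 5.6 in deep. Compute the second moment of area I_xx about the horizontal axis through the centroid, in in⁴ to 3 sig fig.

Treat the section as a set of non-overlapping primitives; coordinates are from the bounding-box lower-left.
Flange: 3.6 × 0.7, A = 2.52 in², y = 0.35 in, Ī = 0.1029 in⁴.
Web: 0.8 × 5.6, A = 4.48 in², y = 3.5 in, Ī = 11.708 in⁴.
Centroid: ȳ = ΣA·y / ΣA = 2.366 in.
Transfer each piece to the horizontal axis through the centroid using Ī + A·d² with d = y − 2.366:
  flange: d = -2.016 in → contributes +10.345 in⁴
  web: d = 1.134 in → contributes +17.469 in⁴
Total I = 27.814 in⁴.

I_xx ≈ 27.8 in⁴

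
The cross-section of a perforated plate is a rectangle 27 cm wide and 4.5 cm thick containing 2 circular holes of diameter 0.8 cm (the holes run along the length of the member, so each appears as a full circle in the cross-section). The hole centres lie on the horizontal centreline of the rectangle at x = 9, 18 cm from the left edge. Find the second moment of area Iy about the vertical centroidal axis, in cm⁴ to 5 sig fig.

Iy ≈ 7360.7 cm⁴

Split into non-overlapping primitives; take the origin at the lower-left of the bounding box.
Plate: 27 × 4.5, A = 121.5 cm², x = 13.5 cm, Ī = 7381.125 cm⁴.
Hole 1 (subtracted): ⌀0.8, A = 0.5026548 cm², x = 9 cm, Ī = 0.02010619 cm⁴.
Hole 2 (subtracted): ⌀0.8, A = 0.5026548 cm², x = 18 cm, Ī = 0.02010619 cm⁴.
By symmetry the centroid is at mid-width, x̄ = 13.5 cm.
Transfer each piece to the vertical centroidal axis using Ī + A·d² with d = x − 13.5:
  plate: d = 0 cm → contributes +7381.125 cm⁴
  hole 1: d = -4.5 cm → contributes −10.19887 cm⁴
  hole 2: d = 4.5 cm → contributes −10.19887 cm⁴
Total I = 7360.727 cm⁴.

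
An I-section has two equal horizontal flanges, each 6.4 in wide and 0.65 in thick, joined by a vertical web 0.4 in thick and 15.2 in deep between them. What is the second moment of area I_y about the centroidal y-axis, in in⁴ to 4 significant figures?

Split into non-overlapping primitives; take the origin at the lower-left of the bounding box.
Bottom flange: 6.4 × 0.65, A = 4.16 in², x = 3.2 in, Ī = 14.1995 in⁴.
Web: 0.4 × 15.2, A = 6.08 in², x = 3.2 in, Ī = 0.0810667 in⁴.
Top flange: 6.4 × 0.65, A = 4.16 in², x = 3.2 in, Ī = 14.1995 in⁴.
By symmetry the centroid is at mid-width, x̄ = 3.2 in.
All pieces are centred on the centroidal y-axis, so I = ΣĪ = 28.48 in⁴.

I_y ≈ 28.48 in⁴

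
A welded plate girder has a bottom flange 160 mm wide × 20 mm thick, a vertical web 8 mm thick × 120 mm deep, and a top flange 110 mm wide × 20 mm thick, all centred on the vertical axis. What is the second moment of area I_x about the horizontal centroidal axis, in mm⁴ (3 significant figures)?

Treat the section as a set of non-overlapping primitives; coordinates are from the bounding-box lower-left.
Bottom plate: 160 × 20, A = 3 200 mm², y = 10 mm, Ī = 106 667 mm⁴.
Web plate: 8 × 120, A = 960 mm², y = 80 mm, Ī = 1 152 000 mm⁴.
Top plate: 110 × 20, A = 2 200 mm², y = 150 mm, Ī = 73 333 mm⁴.
Centroid: ȳ = ΣA·y / ΣA = 68.994 mm.
Transfer each piece to the horizontal centroidal axis using Ī + A·d² with d = y − 68.994:
  bottom plate: d = -58.994 mm → contributes +11 243 492 mm⁴
  web plate: d = 11.006 mm → contributes +1 268 293 mm⁴
  top plate: d = 81.006 mm → contributes +14 509 775 mm⁴
Total I = 27 021 560 mm⁴.

I_x ≈ 2.70 × 10⁷ mm⁴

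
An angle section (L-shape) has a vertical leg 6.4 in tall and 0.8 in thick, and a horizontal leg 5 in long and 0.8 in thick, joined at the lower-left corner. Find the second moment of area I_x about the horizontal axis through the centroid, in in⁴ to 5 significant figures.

Break the section into simple shapes (no overlaps), measuring from the bottom-left corner of the bounding box.
Vertical leg: 0.8 × 6.4, A = 5.12 in², y = 3.2 in, Ī = 17.47627 in⁴.
Horizontal leg (remainder): 4.2 × 0.8, A = 3.36 in², y = 0.4 in, Ī = 0.1792 in⁴.
Centroid: ȳ = ΣA·y / ΣA = 2.090566 in.
Transfer each piece to the horizontal axis through the centroid using Ī + A·d² with d = y − 2.090566:
  vertical leg: d = 1.109434 in → contributes +23.77819 in⁴
  horizontal leg (remainder): d = -1.690566 in → contributes +9.782125 in⁴
Total I = 33.56031 in⁴.

I_x ≈ 33.560 in⁴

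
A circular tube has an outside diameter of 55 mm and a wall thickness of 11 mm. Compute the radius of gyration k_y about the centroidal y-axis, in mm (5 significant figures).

k_y ≈ 16.035 mm

Treat the section as a set of non-overlapping primitives; coordinates are from the bounding-box lower-left.
Outer circle: ⌀55, A = 2375.829 mm², x = 27.5 mm, Ī = 449180.3 mm⁴.
Bore (subtracted): ⌀33, A = 855.2986 mm², x = 27.5 mm, Ī = 58213.76 mm⁴.
By symmetry the centroid is at mid-width, x̄ = 27.5 mm.
All pieces are centred on the centroidal y-axis, so I = ΣĪ (holes subtracted) = 390966.5 mm⁴.
Radius of gyration: k = √(I/A) = √(390966.5 / 1520.531) = 16.03512 mm.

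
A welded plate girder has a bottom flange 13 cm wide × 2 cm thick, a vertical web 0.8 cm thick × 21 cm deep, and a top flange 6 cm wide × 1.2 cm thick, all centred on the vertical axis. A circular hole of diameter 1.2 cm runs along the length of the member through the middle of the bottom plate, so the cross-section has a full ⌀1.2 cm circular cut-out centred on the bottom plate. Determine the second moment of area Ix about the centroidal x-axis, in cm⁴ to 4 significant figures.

Ix ≈ 3934 cm⁴

Split into non-overlapping primitives; take the origin at the lower-left of the bounding box.
Bottom plate: 13 × 2, A = 26 cm², y = 1 cm, Ī = 8.66667 cm⁴.
Web plate: 0.8 × 21, A = 16.8 cm², y = 12.5 cm, Ī = 617.4 cm⁴.
Top plate: 6 × 1.2, A = 7.2 cm², y = 23.6 cm, Ī = 0.864 cm⁴.
Hole (subtracted): ⌀1.2, A = 1.13097 cm², y = 1 cm, Ī = 0.101788 cm⁴.
Centroid: ȳ = ΣA·y / ΣA = 8.28314 cm.
Transfer each piece to the centroidal x-axis using Ī + A·d² with d = y − 8.28314:
  bottom plate: d = -7.28314 cm → contributes +1387.81 cm⁴
  web plate: d = 4.21686 cm → contributes +916.136 cm⁴
  top plate: d = 15.3169 cm → contributes +1690.03 cm⁴
  hole: d = -7.28314 cm → contributes −60.0933 cm⁴
Total I = 3933.89 cm⁴.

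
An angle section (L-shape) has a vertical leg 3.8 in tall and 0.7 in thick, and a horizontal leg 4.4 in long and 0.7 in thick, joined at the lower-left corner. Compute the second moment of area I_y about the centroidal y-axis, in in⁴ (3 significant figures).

Split into non-overlapping primitives; take the origin at the lower-left of the bounding box.
Vertical leg: 0.7 × 3.8, A = 2.66 in², x = 0.35 in, Ī = 0.10862 in⁴.
Horizontal leg (remainder): 3.7 × 0.7, A = 2.59 in², x = 2.55 in, Ī = 2.9548 in⁴.
Centroid: x̄ = ΣA·x / ΣA = 1.4353 in.
Transfer each piece to the centroidal y-axis using Ī + A·d² with d = x − 1.4353:
  vertical leg: d = -1.0853 in → contributes +3.242 in⁴
  horizontal leg (remainder): d = 1.1147 in → contributes +6.1728 in⁴
Total I = 9.4147 in⁴.

I_y ≈ 9.41 in⁴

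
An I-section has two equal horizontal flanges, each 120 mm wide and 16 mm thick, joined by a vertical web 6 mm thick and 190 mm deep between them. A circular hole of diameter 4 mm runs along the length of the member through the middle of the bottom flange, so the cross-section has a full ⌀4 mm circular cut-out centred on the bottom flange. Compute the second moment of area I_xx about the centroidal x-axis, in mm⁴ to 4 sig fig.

Decompose the section into non-overlapping parts with the origin at the bottom-left of its bounding rectangle.
Bottom flange: 120 × 16, A = 1 920 mm², y = 8 mm, Ī = 40 960 mm⁴.
Web: 6 × 190, A = 1 140 mm², y = 111 mm, Ī = 3 429 500 mm⁴.
Top flange: 120 × 16, A = 1 920 mm², y = 214 mm, Ī = 40 960 mm⁴.
Hole (subtracted): ⌀4, A = 12.5664 mm², y = 8 mm, Ī = 12.5664 mm⁴.
Centroid: ȳ = ΣA·y / ΣA = 111.261 mm.
Transfer each piece to the centroidal x-axis using Ī + A·d² with d = y − 111.261:
  bottom flange: d = -103.261 mm → contributes +20 513 429 mm⁴
  web: d = -0.260564 mm → contributes +3 429 577 mm⁴
  top flange: d = 102.739 mm → contributes +20 307 312 mm⁴
  hole: d = -103.261 mm → contributes −134 005 mm⁴
Total I = 44 116 314 mm⁴.

I_xx ≈ 4.412 × 10⁷ mm⁴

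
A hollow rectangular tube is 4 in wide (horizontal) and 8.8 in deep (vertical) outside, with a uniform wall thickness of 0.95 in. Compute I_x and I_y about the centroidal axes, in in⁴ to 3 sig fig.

Treat the section as a set of non-overlapping primitives; coordinates are from the bounding-box lower-left.
Outer rectangle: 4 × 8.8, A = 35.2 in², y = 4.4 in, Ī = 227.16 in⁴.
Inner void (subtracted): 2.1 × 6.9, A = 14.49 in², y = 4.4 in, Ī = 57.489 in⁴.
By symmetry the centroid is at mid-height, ȳ = 4.4 in.
All pieces are centred on the centroidal x-axis, so I = ΣĪ (holes subtracted) = 169.67 in⁴.
Repeating about the centroidal y-axis gives I_y = 41.608 in⁴.

I_x ≈ 170 in⁴, I_y ≈ 41.6 in⁴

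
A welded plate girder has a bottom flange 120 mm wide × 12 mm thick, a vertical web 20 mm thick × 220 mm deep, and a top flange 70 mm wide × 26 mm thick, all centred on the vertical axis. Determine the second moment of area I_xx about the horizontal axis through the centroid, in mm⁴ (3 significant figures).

I_xx ≈ 6.44 × 10⁷ mm⁴

Split into non-overlapping primitives; take the origin at the lower-left of the bounding box.
Bottom plate: 120 × 12, A = 1 440 mm², y = 6 mm, Ī = 17 280 mm⁴.
Web plate: 20 × 220, A = 4 400 mm², y = 122 mm, Ī = 17 746 667 mm⁴.
Top plate: 70 × 26, A = 1 820 mm², y = 245 mm, Ī = 102 527 mm⁴.
Centroid: ȳ = ΣA·y / ΣA = 129.42 mm.
Transfer each piece to the horizontal axis through the centroid using Ī + A·d² with d = y − 129.42:
  bottom plate: d = -123.42 mm → contributes +21 951 277 mm⁴
  web plate: d = -7.4178 mm → contributes +17 988 768 mm⁴
  top plate: d = 115.58 mm → contributes +24 416 372 mm⁴
Total I = 64 356 417 mm⁴.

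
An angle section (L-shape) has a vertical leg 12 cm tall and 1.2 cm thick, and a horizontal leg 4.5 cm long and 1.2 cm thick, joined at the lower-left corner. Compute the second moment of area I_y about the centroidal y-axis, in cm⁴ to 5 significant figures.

Decompose the section into non-overlapping parts with the origin at the bottom-left of its bounding rectangle.
Vertical leg: 1.2 × 12, A = 14.4 cm², x = 0.6 cm, Ī = 1.728 cm⁴.
Horizontal leg (remainder): 3.3 × 1.2, A = 3.96 cm², x = 2.85 cm, Ī = 3.5937 cm⁴.
Centroid: x̄ = ΣA·x / ΣA = 1.085294 cm.
Transfer each piece to the centroidal y-axis using Ī + A·d² with d = x − 1.085294:
  vertical leg: d = -0.4852941 cm → contributes +5.119349 cm⁴
  horizontal leg (remainder): d = 1.764706 cm → contributes +15.92588 cm⁴
Total I = 21.04523 cm⁴.

I_y ≈ 21.045 cm⁴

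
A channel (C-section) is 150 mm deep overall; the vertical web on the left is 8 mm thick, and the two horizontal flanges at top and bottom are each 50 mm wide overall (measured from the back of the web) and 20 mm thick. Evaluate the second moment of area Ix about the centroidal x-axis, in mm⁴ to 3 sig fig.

Ix ≈ 9.40 × 10⁶ mm⁴

Decompose the section into non-overlapping parts with the origin at the bottom-left of its bounding rectangle.
Web: 8 × 150, A = 1 200 mm², y = 75 mm, Ī = 2 250 000 mm⁴.
Top flange (beyond web): 42 × 20, A = 840 mm², y = 140 mm, Ī = 28 000 mm⁴.
Bottom flange (beyond web): 42 × 20, A = 840 mm², y = 10 mm, Ī = 28 000 mm⁴.
By symmetry the centroid is at mid-height, ȳ = 75 mm.
Transfer each piece to the centroidal x-axis using Ī + A·d² with d = y − 75:
  web: d = 0 mm → contributes +2 250 000 mm⁴
  top flange (beyond web): d = 65 mm → contributes +3 577 000 mm⁴
  bottom flange (beyond web): d = -65 mm → contributes +3 577 000 mm⁴
Total I = 9 404 000 mm⁴.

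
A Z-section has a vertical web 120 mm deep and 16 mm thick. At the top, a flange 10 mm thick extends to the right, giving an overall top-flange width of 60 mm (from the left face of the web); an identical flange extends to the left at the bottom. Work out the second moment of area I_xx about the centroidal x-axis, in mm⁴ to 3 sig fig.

I_xx ≈ 4.97 × 10⁶ mm⁴

Decompose the section into non-overlapping parts with the origin at the bottom-left of its bounding rectangle.
Web: 16 × 120, A = 1 920 mm², y = 60 mm, Ī = 2 304 000 mm⁴.
Top flange (beyond web): 44 × 10, A = 440 mm², y = 115 mm, Ī = 3666.7 mm⁴.
Bottom flange (beyond web): 44 × 10, A = 440 mm², y = 5 mm, Ī = 3666.7 mm⁴.
Centroid: ȳ = ΣA·y / ΣA = 60 mm.
Transfer each piece to the centroidal x-axis using Ī + A·d² with d = y − 60:
  web: d = 0 mm → contributes +2 304 000 mm⁴
  top flange (beyond web): d = 55 mm → contributes +1 334 667 mm⁴
  bottom flange (beyond web): d = -55 mm → contributes +1 334 667 mm⁴
Total I = 4 973 333 mm⁴.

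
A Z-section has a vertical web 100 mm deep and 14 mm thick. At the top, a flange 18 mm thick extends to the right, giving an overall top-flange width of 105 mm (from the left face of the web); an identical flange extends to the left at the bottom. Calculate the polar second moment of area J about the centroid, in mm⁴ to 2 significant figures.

J ≈ 1.8 × 10⁷ mm⁴

Treat the section as a set of non-overlapping primitives; coordinates are from the bounding-box lower-left.
Web: 14 × 100, A = 1 400 mm², y = 50 mm, Ī = 1 166 667 mm⁴.
Top flange (beyond web): 91 × 18, A = 1 638 mm², y = 91 mm, Ī = 44 226 mm⁴.
Bottom flange (beyond web): 91 × 18, A = 1 638 mm², y = 9 mm, Ī = 44 226 mm⁴.
Centroid: ȳ = ΣA·y / ΣA = 50 mm.
Transfer each piece to the centroidal x-axis using Ī + A·d² with d = y − 50:
  web: d = 0 mm → contributes +1 166 667 mm⁴
  top flange (beyond web): d = 41 mm → contributes +2 797 704 mm⁴
  bottom flange (beyond web): d = -41 mm → contributes +2 797 704 mm⁴
Total I = 6 762 075 mm⁴.
For the y-axis: x̄ = 98 mm.
Repeating about the centroidal y-axis gives I_y = 11 313 055 mm⁴.
Polar second moment: J = I_x + I_y = 18 075 129 mm⁴.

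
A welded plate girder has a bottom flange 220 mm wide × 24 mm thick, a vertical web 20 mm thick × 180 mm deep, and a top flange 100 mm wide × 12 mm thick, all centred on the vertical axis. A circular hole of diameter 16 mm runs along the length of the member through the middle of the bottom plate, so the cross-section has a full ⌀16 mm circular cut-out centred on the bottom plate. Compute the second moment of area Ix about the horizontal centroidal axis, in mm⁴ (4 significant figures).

Ix ≈ 5.746 × 10⁷ mm⁴

Decompose the section into non-overlapping parts with the origin at the bottom-left of its bounding rectangle.
Bottom plate: 220 × 24, A = 5 280 mm², y = 12 mm, Ī = 253 440 mm⁴.
Web plate: 20 × 180, A = 3 600 mm², y = 114 mm, Ī = 9 720 000 mm⁴.
Top plate: 100 × 12, A = 1 200 mm², y = 210 mm, Ī = 14 400 mm⁴.
Hole (subtracted): ⌀16, A = 201.062 mm², y = 12 mm, Ī = 3216.99 mm⁴.
Centroid: ȳ = ΣA·y / ΣA = 73.2212 mm.
Transfer each piece to the horizontal centroidal axis using Ī + A·d² with d = y − 73.2212:
  bottom plate: d = -61.2212 mm → contributes +20 043 038 mm⁴
  web plate: d = 40.7788 mm → contributes +15 706 491 mm⁴
  top plate: d = 136.779 mm → contributes +22 464 543 mm⁴
  hole: d = -61.2212 mm → contributes −756 803 mm⁴
Total I = 57 457 268 mm⁴.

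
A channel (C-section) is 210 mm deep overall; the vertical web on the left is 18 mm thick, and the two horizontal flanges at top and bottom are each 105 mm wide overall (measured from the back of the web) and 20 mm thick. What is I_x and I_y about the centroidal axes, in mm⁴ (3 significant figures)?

I_x ≈ 4.54 × 10⁷ mm⁴, I_y ≈ 7.29 × 10⁶ mm⁴

Decompose the section into non-overlapping parts with the origin at the bottom-left of its bounding rectangle.
Web: 18 × 210, A = 3 780 mm², y = 105 mm, Ī = 13 891 500 mm⁴.
Top flange (beyond web): 87 × 20, A = 1 740 mm², y = 200 mm, Ī = 58 000 mm⁴.
Bottom flange (beyond web): 87 × 20, A = 1 740 mm², y = 10 mm, Ī = 58 000 mm⁴.
By symmetry the centroid is at mid-height, ȳ = 105 mm.
Transfer each piece to the centroidal x-axis using Ī + A·d² with d = y − 105:
  web: d = 0 mm → contributes +13 891 500 mm⁴
  top flange (beyond web): d = 95 mm → contributes +15 761 500 mm⁴
  bottom flange (beyond web): d = -95 mm → contributes +15 761 500 mm⁴
Total I = 45 414 500 mm⁴.
For the y-axis: x̄ = 34.165 mm.
Repeating about the centroidal y-axis gives I_y = 7 291 122 mm⁴.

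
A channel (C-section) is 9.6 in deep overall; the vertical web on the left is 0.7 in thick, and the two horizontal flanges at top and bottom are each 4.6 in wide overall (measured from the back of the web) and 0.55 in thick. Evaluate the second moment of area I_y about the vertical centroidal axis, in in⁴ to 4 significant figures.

Treat the section as a set of non-overlapping primitives; coordinates are from the bounding-box lower-left.
Web: 0.7 × 9.6, A = 6.72 in², x = 0.35 in, Ī = 0.2744 in⁴.
Top flange (beyond web): 3.9 × 0.55, A = 2.145 in², x = 2.65 in, Ī = 2.71879 in⁴.
Bottom flange (beyond web): 3.9 × 0.55, A = 2.145 in², x = 2.65 in, Ī = 2.71879 in⁴.
Centroid: x̄ = ΣA·x / ΣA = 1.24619 in.
Transfer each piece to the vertical centroidal axis using Ī + A·d² with d = x − 1.24619:
  web: d = -0.896185 in → contributes +5.67156 in⁴
  top flange (beyond web): d = 1.40381 in → contributes +6.94593 in⁴
  bottom flange (beyond web): d = 1.40381 in → contributes +6.94593 in⁴
Total I = 19.5634 in⁴.

I_y ≈ 19.56 in⁴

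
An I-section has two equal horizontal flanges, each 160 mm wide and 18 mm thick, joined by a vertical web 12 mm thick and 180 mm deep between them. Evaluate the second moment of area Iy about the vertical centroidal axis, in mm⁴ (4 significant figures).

Iy ≈ 1.231 × 10⁷ mm⁴

Break the section into simple shapes (no overlaps), measuring from the bottom-left corner of the bounding box.
Bottom flange: 160 × 18, A = 2 880 mm², x = 80 mm, Ī = 6 144 000 mm⁴.
Web: 12 × 180, A = 2 160 mm², x = 80 mm, Ī = 25 920 mm⁴.
Top flange: 160 × 18, A = 2 880 mm², x = 80 mm, Ī = 6 144 000 mm⁴.
By symmetry the centroid is at mid-width, x̄ = 80 mm.
All pieces are centred on the vertical centroidal axis, so I = ΣĪ = 12 313 920 mm⁴.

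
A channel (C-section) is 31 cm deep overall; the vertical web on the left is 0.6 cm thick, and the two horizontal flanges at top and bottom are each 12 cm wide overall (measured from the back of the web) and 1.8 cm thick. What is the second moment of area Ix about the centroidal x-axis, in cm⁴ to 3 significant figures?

Treat the section as a set of non-overlapping primitives; coordinates are from the bounding-box lower-left.
Web: 0.6 × 31, A = 18.6 cm², y = 15.5 cm, Ī = 1489.6 cm⁴.
Top flange (beyond web): 11.4 × 1.8, A = 20.52 cm², y = 30.1 cm, Ī = 5.5404 cm⁴.
Bottom flange (beyond web): 11.4 × 1.8, A = 20.52 cm², y = 0.9 cm, Ī = 5.5404 cm⁴.
By symmetry the centroid is at mid-height, ȳ = 15.5 cm.
Transfer each piece to the centroidal x-axis using Ī + A·d² with d = y − 15.5:
  web: d = 0 cm → contributes +1489.6 cm⁴
  top flange (beyond web): d = 14.6 cm → contributes +4379.6 cm⁴
  bottom flange (beyond web): d = -14.6 cm → contributes +4379.6 cm⁴
Total I = 10 249 cm⁴.

Ix ≈ 1.02 × 10⁴ cm⁴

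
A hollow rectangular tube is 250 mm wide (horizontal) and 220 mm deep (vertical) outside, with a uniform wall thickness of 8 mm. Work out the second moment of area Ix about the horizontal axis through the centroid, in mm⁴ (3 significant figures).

Ix ≈ 5.63 × 10⁷ mm⁴

Decompose the section into non-overlapping parts with the origin at the bottom-left of its bounding rectangle.
Outer rectangle: 250 × 220, A = 55 000 mm², y = 110 mm, Ī = 221 833 333 mm⁴.
Inner void (subtracted): 234 × 204, A = 47 736 mm², y = 110 mm, Ī = 165 548 448 mm⁴.
By symmetry the centroid is at mid-height, ȳ = 110 mm.
All pieces are centred on the horizontal axis through the centroid, so I = ΣĪ (holes subtracted) = 56 284 885 mm⁴.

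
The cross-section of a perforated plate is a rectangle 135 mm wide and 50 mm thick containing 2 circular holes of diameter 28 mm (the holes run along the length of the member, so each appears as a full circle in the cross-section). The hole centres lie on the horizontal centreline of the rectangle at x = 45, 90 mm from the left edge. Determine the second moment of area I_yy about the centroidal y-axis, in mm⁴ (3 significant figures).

Treat the section as a set of non-overlapping primitives; coordinates are from the bounding-box lower-left.
Plate: 135 × 50, A = 6 750 mm², x = 67.5 mm, Ī = 10 251 563 mm⁴.
Hole 1 (subtracted): ⌀28, A = 615.75 mm², x = 45 mm, Ī = 30 172 mm⁴.
Hole 2 (subtracted): ⌀28, A = 615.75 mm², x = 90 mm, Ī = 30 172 mm⁴.
By symmetry the centroid is at mid-width, x̄ = 67.5 mm.
Transfer each piece to the centroidal y-axis using Ī + A·d² with d = x − 67.5:
  plate: d = 0 mm → contributes +10 251 563 mm⁴
  hole 1: d = -22.5 mm → contributes −341 896 mm⁴
  hole 2: d = 22.5 mm → contributes −341 896 mm⁴
Total I = 9 567 770 mm⁴.

I_yy ≈ 9.57 × 10⁶ mm⁴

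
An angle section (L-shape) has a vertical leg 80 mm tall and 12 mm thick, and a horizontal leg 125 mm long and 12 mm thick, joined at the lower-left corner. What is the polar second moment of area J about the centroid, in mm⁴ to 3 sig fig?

J ≈ 4.83 × 10⁶ mm⁴

Break the section into simple shapes (no overlaps), measuring from the bottom-left corner of the bounding box.
Vertical leg: 12 × 80, A = 960 mm², y = 40 mm, Ī = 512 000 mm⁴.
Horizontal leg (remainder): 113 × 12, A = 1 356 mm², y = 6 mm, Ī = 16 272 mm⁴.
Centroid: ȳ = ΣA·y / ΣA = 20.093 mm.
Transfer each piece to the centroidal x-axis using Ī + A·d² with d = y − 20.093:
  vertical leg: d = 19.907 mm → contributes +892 427 mm⁴
  horizontal leg (remainder): d = -14.093 mm → contributes +285 601 mm⁴
Total I = 1 178 028 mm⁴.
For the y-axis: x̄ = 42.593 mm.
Repeating about the centroidal y-axis gives I_y = 3 650 013 mm⁴.
Polar second moment: J = I_x + I_y = 4 828 041 mm⁴.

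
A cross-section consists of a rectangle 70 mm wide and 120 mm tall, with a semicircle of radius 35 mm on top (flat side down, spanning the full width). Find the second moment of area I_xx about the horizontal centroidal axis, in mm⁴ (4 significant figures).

Split into non-overlapping primitives; take the origin at the lower-left of the bounding box.
Rectangular body: 70 × 120, A = 8 400 mm², y = 60 mm, Ī = 10 080 000 mm⁴.
Semicircular cap: semicircle r = 35, A = 1924.23 mm², y = 134.854 mm, Ī = 164 704 mm⁴.
Centroid: ȳ = ΣA·y / ΣA = 73.9513 mm.
Transfer each piece to the horizontal centroidal axis using Ī + A·d² with d = y − 73.9513:
  rectangular body: d = -13.9513 mm → contributes +11 714 977 mm⁴
  semicircular cap: d = 60.9031 mm → contributes +7 302 021 mm⁴
Total I = 19 016 997 mm⁴.

I_xx ≈ 1.902 × 10⁷ mm⁴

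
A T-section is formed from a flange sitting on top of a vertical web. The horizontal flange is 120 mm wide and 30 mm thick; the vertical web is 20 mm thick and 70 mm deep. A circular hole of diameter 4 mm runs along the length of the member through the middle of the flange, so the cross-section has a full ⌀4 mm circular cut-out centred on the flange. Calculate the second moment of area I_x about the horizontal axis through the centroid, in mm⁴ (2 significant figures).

Treat the section as a set of non-overlapping primitives; coordinates are from the bounding-box lower-left.
Flange: 120 × 30, A = 3 600 mm², y = 85 mm, Ī = 270 000 mm⁴.
Web: 20 × 70, A = 1 400 mm², y = 35 mm, Ī = 571 667 mm⁴.
Hole (subtracted): ⌀4, A = 12.57 mm², y = 85 mm, Ī = 12.57 mm⁴.
Centroid: ȳ = ΣA·y / ΣA = 70.96 mm.
Transfer each piece to the horizontal axis through the centroid using Ī + A·d² with d = y − 70.96:
  flange: d = 14.04 mm → contributes +979 160 mm⁴
  web: d = -35.96 mm → contributes +2 382 513 mm⁴
  hole: d = 14.04 mm → contributes −2 488 mm⁴
Total I = 3 359 185 mm⁴.

I_x ≈ 3.4 × 10⁶ mm⁴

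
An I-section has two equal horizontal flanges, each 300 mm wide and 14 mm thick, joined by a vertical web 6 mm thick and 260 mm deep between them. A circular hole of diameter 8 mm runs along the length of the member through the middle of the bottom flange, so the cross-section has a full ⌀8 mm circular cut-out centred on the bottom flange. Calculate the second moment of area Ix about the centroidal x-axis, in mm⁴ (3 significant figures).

Treat the section as a set of non-overlapping primitives; coordinates are from the bounding-box lower-left.
Bottom flange: 300 × 14, A = 4 200 mm², y = 7 mm, Ī = 68 600 mm⁴.
Web: 6 × 260, A = 1 560 mm², y = 144 mm, Ī = 8 788 000 mm⁴.
Top flange: 300 × 14, A = 4 200 mm², y = 281 mm, Ī = 68 600 mm⁴.
Hole (subtracted): ⌀8, A = 50.265 mm², y = 7 mm, Ī = 201.06 mm⁴.
Centroid: ȳ = ΣA·y / ΣA = 144.69 mm.
Transfer each piece to the centroidal x-axis using Ī + A·d² with d = y − 144.69:
  bottom flange: d = -137.69 mm → contributes +79 700 130 mm⁴
  web: d = -0.69491 mm → contributes +8 788 753 mm⁴
  top flange: d = 136.31 mm → contributes +78 100 726 mm⁴
  hole: d = -137.69 mm → contributes −953 229 mm⁴
Total I = 165 636 381 mm⁴.

Ix ≈ 1.66 × 10⁸ mm⁴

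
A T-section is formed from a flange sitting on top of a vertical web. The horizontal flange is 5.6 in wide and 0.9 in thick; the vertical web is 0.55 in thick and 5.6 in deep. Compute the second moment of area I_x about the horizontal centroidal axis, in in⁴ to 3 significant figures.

Break the section into simple shapes (no overlaps), measuring from the bottom-left corner of the bounding box.
Flange: 5.6 × 0.9, A = 5.04 in², y = 6.05 in, Ī = 0.3402 in⁴.
Web: 0.55 × 5.6, A = 3.08 in², y = 2.8 in, Ī = 8.0491 in⁴.
Centroid: ȳ = ΣA·y / ΣA = 4.8172 in.
Transfer each piece to the horizontal centroidal axis using Ī + A·d² with d = y − 4.8172:
  flange: d = 1.2328 in → contributes +7.9995 in⁴
  web: d = -2.0172 in → contributes +20.582 in⁴
Total I = 28.582 in⁴.

I_x ≈ 28.6 in⁴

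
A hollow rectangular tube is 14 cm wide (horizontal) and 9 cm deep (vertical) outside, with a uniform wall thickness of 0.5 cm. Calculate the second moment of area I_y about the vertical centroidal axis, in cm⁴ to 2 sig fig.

Treat the section as a set of non-overlapping primitives; coordinates are from the bounding-box lower-left.
Outer rectangle: 14 × 9, A = 126 cm², x = 7 cm, Ī = 2 058 cm⁴.
Inner void (subtracted): 13 × 8, A = 104 cm², x = 7 cm, Ī = 1 465 cm⁴.
By symmetry the centroid is at mid-width, x̄ = 7 cm.
All pieces are centred on the vertical centroidal axis, so I = ΣĪ (holes subtracted) = 593.3 cm⁴.

I_y ≈ 590 cm⁴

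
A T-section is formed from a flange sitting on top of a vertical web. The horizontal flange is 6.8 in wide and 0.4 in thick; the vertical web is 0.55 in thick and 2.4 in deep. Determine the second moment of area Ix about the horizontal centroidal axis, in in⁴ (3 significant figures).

Ix ≈ 2.41 in⁴

Split into non-overlapping primitives; take the origin at the lower-left of the bounding box.
Flange: 6.8 × 0.4, A = 2.72 in², y = 2.6 in, Ī = 0.036267 in⁴.
Web: 0.55 × 2.4, A = 1.32 in², y = 1.2 in, Ī = 0.6336 in⁴.
Centroid: ȳ = ΣA·y / ΣA = 2.1426 in.
Transfer each piece to the horizontal centroidal axis using Ī + A·d² with d = y − 2.1426:
  flange: d = 0.45743 in → contributes +0.60539 in⁴
  web: d = -0.94257 in → contributes +1.8063 in⁴
Total I = 2.4117 in⁴.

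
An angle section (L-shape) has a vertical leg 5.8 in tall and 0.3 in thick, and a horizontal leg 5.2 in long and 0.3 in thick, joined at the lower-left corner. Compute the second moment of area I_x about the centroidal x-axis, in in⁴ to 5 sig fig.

Treat the section as a set of non-overlapping primitives; coordinates are from the bounding-box lower-left.
Vertical leg: 0.3 × 5.8, A = 1.74 in², y = 2.9 in, Ī = 4.8778 in⁴.
Horizontal leg (remainder): 4.9 × 0.3, A = 1.47 in², y = 0.15 in, Ī = 0.011025 in⁴.
Centroid: ȳ = ΣA·y / ΣA = 1.640654 in.
Transfer each piece to the centroidal x-axis using Ī + A·d² with d = y − 1.640654:
  vertical leg: d = 1.259346 in → contributes +7.637356 in⁴
  horizontal leg (remainder): d = -1.490654 in → contributes +3.277438 in⁴
Total I = 10.91479 in⁴.

I_x ≈ 10.915 in⁴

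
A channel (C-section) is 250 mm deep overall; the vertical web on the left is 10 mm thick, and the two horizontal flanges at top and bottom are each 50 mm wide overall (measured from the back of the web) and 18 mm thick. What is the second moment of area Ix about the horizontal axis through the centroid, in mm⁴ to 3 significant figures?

Ix ≈ 3.24 × 10⁷ mm⁴

Split into non-overlapping primitives; take the origin at the lower-left of the bounding box.
Web: 10 × 250, A = 2 500 mm², y = 125 mm, Ī = 13 020 833 mm⁴.
Top flange (beyond web): 40 × 18, A = 720 mm², y = 241 mm, Ī = 19 440 mm⁴.
Bottom flange (beyond web): 40 × 18, A = 720 mm², y = 9 mm, Ī = 19 440 mm⁴.
By symmetry the centroid is at mid-height, ȳ = 125 mm.
Transfer each piece to the horizontal axis through the centroid using Ī + A·d² with d = y − 125:
  web: d = 0 mm → contributes +13 020 833 mm⁴
  top flange (beyond web): d = 116 mm → contributes +9 707 760 mm⁴
  bottom flange (beyond web): d = -116 mm → contributes +9 707 760 mm⁴
Total I = 32 436 353 mm⁴.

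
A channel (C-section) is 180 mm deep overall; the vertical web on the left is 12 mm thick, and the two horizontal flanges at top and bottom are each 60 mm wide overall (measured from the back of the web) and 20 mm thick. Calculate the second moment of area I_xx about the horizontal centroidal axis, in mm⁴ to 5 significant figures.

Split into non-overlapping primitives; take the origin at the lower-left of the bounding box.
Web: 12 × 180, A = 2 160 mm², y = 90 mm, Ī = 5 832 000 mm⁴.
Top flange (beyond web): 48 × 20, A = 960 mm², y = 170 mm, Ī = 32 000 mm⁴.
Bottom flange (beyond web): 48 × 20, A = 960 mm², y = 10 mm, Ī = 32 000 mm⁴.
By symmetry the centroid is at mid-height, ȳ = 90 mm.
Transfer each piece to the horizontal centroidal axis using Ī + A·d² with d = y − 90:
  web: d = 0 mm → contributes +5 832 000 mm⁴
  top flange (beyond web): d = 80 mm → contributes +6 176 000 mm⁴
  bottom flange (beyond web): d = -80 mm → contributes +6 176 000 mm⁴
Total I = 18 184 000 mm⁴.

I_xx ≈ 1.8184 × 10⁷ mm⁴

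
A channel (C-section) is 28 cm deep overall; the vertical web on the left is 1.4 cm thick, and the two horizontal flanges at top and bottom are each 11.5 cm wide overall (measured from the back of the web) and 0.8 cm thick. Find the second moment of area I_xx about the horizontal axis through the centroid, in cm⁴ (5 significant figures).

Break the section into simple shapes (no overlaps), measuring from the bottom-left corner of the bounding box.
Web: 1.4 × 28, A = 39.2 cm², y = 14 cm, Ī = 2561.067 cm⁴.
Top flange (beyond web): 10.1 × 0.8, A = 8.08 cm², y = 27.6 cm, Ī = 0.4309333 cm⁴.
Bottom flange (beyond web): 10.1 × 0.8, A = 8.08 cm², y = 0.4 cm, Ī = 0.4309333 cm⁴.
By symmetry the centroid is at mid-height, ȳ = 14 cm.
Transfer each piece to the horizontal axis through the centroid using Ī + A·d² with d = y − 14:
  web: d = 0 cm → contributes +2561.067 cm⁴
  top flange (beyond web): d = 13.6 cm → contributes +1494.908 cm⁴
  bottom flange (beyond web): d = -13.6 cm → contributes +1494.908 cm⁴
Total I = 5550.882 cm⁴.

I_xx ≈ 5550.9 cm⁴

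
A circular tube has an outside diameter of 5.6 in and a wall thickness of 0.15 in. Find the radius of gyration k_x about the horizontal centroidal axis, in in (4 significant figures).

Decompose the section into non-overlapping parts with the origin at the bottom-left of its bounding rectangle.
Outer circle: ⌀5.6, A = 24.6301 in², y = 2.8 in, Ī = 48.275 in⁴.
Bore (subtracted): ⌀5.3, A = 22.0618 in², y = 2.8 in, Ī = 38.7323 in⁴.
By symmetry the centroid is at mid-height, ȳ = 2.8 in.
All pieces are centred on the horizontal centroidal axis, so I = ΣĪ (holes subtracted) = 9.54266 in⁴.
Radius of gyration: k = √(I/A) = √(9.54266 / 2.56825) = 1.9276 in.

k_x ≈ 1.928 in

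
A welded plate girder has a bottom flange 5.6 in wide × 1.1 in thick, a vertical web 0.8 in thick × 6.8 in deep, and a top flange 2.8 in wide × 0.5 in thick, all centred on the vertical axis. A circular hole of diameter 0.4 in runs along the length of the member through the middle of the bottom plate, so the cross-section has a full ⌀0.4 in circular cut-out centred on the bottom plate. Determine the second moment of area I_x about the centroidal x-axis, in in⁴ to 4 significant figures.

I_x ≈ 107.2 in⁴

Decompose the section into non-overlapping parts with the origin at the bottom-left of its bounding rectangle.
Bottom plate: 5.6 × 1.1, A = 6.16 in², y = 0.55 in, Ī = 0.621133 in⁴.
Web plate: 0.8 × 6.8, A = 5.44 in², y = 4.5 in, Ī = 20.9621 in⁴.
Top plate: 2.8 × 0.5, A = 1.4 in², y = 8.15 in, Ī = 0.0291667 in⁴.
Hole (subtracted): ⌀0.4, A = 0.125664 in², y = 0.55 in, Ī = 0.00125664 in⁴.
Centroid: ȳ = ΣA·y / ΣA = 3.04551 in.
Transfer each piece to the centroidal x-axis using Ī + A·d² with d = y − 3.04551:
  bottom plate: d = -2.49551 in → contributes +38.9829 in⁴
  web plate: d = 1.45449 in → contributes +32.4707 in⁴
  top plate: d = 5.10449 in → contributes +36.5074 in⁴
  hole: d = -2.49551 in → contributes −0.783834 in⁴
Total I = 107.177 in⁴.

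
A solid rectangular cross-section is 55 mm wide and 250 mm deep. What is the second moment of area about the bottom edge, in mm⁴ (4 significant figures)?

The section: 55 × 250, A = 13 750 mm², y = 125 mm, Ī = 71 614 583 mm⁴.
Transfer it to a horizontal axis along the bottom face using Ī + A·d² with d = y − 0:
  the section: d = 125 mm → contributes +286 458 333 mm⁴
Total I = 286 458 333 mm⁴.

I_base ≈ 2.865 × 10⁸ mm⁴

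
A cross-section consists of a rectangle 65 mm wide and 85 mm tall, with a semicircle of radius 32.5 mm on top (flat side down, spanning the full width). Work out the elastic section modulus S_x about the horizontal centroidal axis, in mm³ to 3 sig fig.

S_x ≈ 1.21 × 10⁵ mm³

Treat the section as a set of non-overlapping primitives; coordinates are from the bounding-box lower-left.
Rectangular body: 65 × 85, A = 5 525 mm², y = 42.5 mm, Ī = 3 326 510 mm⁴.
Semicircular cap: semicircle r = 32.5, A = 1659.2 mm², y = 98.793 mm, Ī = 122 452 mm⁴.
Centroid: ȳ = ΣA·y / ΣA = 55.501 mm.
Transfer each piece to the horizontal centroidal axis using Ī + A·d² with d = y − 55.501:
  rectangular body: d = -13.001 mm → contributes +4 260 344 mm⁴
  semicircular cap: d = 43.293 mm → contributes +3 232 129 mm⁴
Total I = 7 492 474 mm⁴.
Extreme fibre distance c = 61.999 mm; S = I/c = 120 848 mm³.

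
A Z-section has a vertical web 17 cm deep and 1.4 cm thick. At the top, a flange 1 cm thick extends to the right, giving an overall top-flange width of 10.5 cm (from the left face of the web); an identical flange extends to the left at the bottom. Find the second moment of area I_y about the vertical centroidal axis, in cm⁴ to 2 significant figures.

I_y ≈ 630 cm⁴

Break the section into simple shapes (no overlaps), measuring from the bottom-left corner of the bounding box.
Web: 1.4 × 17, A = 23.8 cm², x = 9.8 cm, Ī = 3.887 cm⁴.
Top flange (beyond web): 9.1 × 1, A = 9.1 cm², x = 15.05 cm, Ī = 62.8 cm⁴.
Bottom flange (beyond web): 9.1 × 1, A = 9.1 cm², x = 4.55 cm, Ī = 62.8 cm⁴.
Centroid: x̄ = ΣA·x / ΣA = 9.8 cm.
Transfer each piece to the vertical centroidal axis using Ī + A·d² with d = x − 9.8:
  web: d = 0 cm → contributes +3.887 cm⁴
  top flange (beyond web): d = 5.25 cm → contributes +313.6 cm⁴
  bottom flange (beyond web): d = -5.25 cm → contributes +313.6 cm⁴
Total I = 631.1 cm⁴.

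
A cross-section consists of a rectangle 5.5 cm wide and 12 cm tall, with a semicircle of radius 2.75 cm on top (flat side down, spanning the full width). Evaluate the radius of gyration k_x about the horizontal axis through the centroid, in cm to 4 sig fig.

Treat the section as a set of non-overlapping primitives; coordinates are from the bounding-box lower-left.
Rectangular body: 5.5 × 12, A = 66 cm², y = 6 cm, Ī = 792 cm⁴.
Semicircular cap: semicircle r = 2.75, A = 11.8791 cm², y = 13.1671 cm, Ī = 6.27715 cm⁴.
Centroid: ȳ = ΣA·y / ΣA = 7.09323 cm.
Transfer each piece to the horizontal axis through the centroid using Ī + A·d² with d = y − 7.09323:
  rectangular body: d = -1.09323 cm → contributes +870.879 cm⁴
  semicircular cap: d = 6.07391 cm → contributes +444.527 cm⁴
Total I = 1315.41 cm⁴.
Radius of gyration: k = √(I/A) = √(1315.41 / 77.8791) = 4.10979 cm.

k_x ≈ 4.110 cm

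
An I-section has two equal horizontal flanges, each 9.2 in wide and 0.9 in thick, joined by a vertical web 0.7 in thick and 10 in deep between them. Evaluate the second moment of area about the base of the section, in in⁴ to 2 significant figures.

Decompose the section into non-overlapping parts with the origin at the bottom-left of its bounding rectangle.
Bottom flange: 9.2 × 0.9, A = 8.28 in², y = 0.45 in, Ī = 0.5589 in⁴.
Web: 0.7 × 10, A = 7 in², y = 5.9 in, Ī = 58.33 in⁴.
Top flange: 9.2 × 0.9, A = 8.28 in², y = 11.35 in, Ī = 0.5589 in⁴.
Transfer each piece to the base of the section using Ī + A·d² with d = y − 0:
  bottom flange: d = 0.45 in → contributes +2.236 in⁴
  web: d = 5.9 in → contributes +302 in⁴
  top flange: d = 11.35 in → contributes +1 067 in⁴
Total I = 1 371 in⁴.

I_base ≈ 1400 in⁴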